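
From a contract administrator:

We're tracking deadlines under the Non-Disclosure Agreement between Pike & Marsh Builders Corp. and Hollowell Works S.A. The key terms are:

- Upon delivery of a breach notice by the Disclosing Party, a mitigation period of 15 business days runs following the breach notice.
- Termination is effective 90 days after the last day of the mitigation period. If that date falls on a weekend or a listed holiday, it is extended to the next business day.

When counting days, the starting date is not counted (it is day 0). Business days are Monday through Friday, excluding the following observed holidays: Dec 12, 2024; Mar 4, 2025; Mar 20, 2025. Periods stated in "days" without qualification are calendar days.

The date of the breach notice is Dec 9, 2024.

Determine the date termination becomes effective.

From Monday, Dec 9, 2024, 15 business days (Dec 10, Dec 11, Dec 13, Dec 16, …, Dec 27, Dec 30, Dec 31, skipping weekends and the listed holiday on Dec 12) brings us to Tuesday, Dec 31, 2024, which is the last day of the mitigation period.
Adding 90 calendar days to Dec 31, 2024 gives Mar 31, 2025, which is the date termination becomes effective. Mar 31, 2025 is a Monday and is not a listed holiday, so no roll-forward applies.

Mar 31, 2025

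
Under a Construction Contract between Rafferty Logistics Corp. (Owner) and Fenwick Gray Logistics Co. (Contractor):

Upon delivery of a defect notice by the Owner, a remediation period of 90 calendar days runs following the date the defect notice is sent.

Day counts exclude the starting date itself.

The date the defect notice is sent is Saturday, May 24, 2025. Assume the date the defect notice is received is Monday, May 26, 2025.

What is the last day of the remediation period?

The last day of the remediation period: 90 calendar days after May 24, 2025 is August 22, 2025.

August 22, 2025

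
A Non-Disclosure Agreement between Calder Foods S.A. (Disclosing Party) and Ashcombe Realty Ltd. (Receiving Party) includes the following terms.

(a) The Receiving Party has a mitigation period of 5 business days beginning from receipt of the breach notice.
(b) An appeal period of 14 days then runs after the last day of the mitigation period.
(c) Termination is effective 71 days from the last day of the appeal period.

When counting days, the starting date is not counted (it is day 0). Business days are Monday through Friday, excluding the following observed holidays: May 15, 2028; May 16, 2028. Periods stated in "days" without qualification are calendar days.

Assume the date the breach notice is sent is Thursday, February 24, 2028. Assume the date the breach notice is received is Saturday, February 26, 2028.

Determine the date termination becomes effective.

May 27, 2028

The last day of the mitigation period: counting 5 business days from Saturday, February 26, 2028 (Feb 28, Feb 29, Mar 1, Mar 2, Mar 3, skipping weekends) reaches Friday, March 3, 2028.
Adding 14 calendar days to March 3, 2028 gives March 17, 2028, which is the last day of the appeal period.
Adding 71 calendar days to March 17, 2028 gives May 27, 2028, which is the date termination becomes effective.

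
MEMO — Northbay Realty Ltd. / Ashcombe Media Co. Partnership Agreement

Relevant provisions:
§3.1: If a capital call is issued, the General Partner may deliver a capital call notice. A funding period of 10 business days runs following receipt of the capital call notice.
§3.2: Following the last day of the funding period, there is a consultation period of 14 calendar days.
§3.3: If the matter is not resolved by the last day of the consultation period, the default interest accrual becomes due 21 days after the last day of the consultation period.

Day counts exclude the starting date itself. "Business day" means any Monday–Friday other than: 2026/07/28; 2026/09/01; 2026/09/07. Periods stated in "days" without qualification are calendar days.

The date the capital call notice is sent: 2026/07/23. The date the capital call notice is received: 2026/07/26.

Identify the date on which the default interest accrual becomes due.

From Sunday, 2026/07/26, 10 business days (Jul 27, Jul 29, Jul 30, Jul 31, Aug 3, Aug 4, Aug 5, Aug 6, Aug 7, Aug 10, skipping weekends and the listed holiday on Jul 28) brings us to Monday, 2026/08/10, which is the last day of the funding period.
The last day of the consultation period: 14 calendar days after 2026/08/10 is 2026/08/24.
Adding 21 calendar days to 2026/08/24 gives 2026/09/14, which is the date on which the default interest accrual becomes due.

2026/09/14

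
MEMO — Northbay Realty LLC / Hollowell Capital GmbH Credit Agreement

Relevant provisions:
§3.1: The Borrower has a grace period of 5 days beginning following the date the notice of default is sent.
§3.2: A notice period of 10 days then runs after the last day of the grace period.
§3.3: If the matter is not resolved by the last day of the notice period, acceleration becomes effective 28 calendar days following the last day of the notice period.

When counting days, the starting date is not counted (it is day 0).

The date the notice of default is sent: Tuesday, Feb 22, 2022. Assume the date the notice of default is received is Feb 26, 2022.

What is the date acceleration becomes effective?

The last day of the grace period: 5 calendar days after Feb 22, 2022 is Feb 27, 2022.
Adding 10 calendar days to Feb 27, 2022 gives Mar 9, 2022, which is the last day of the notice period.
Adding 28 calendar days to Mar 9, 2022 gives Apr 6, 2022, which is the date acceleration becomes effective.

Apr 6, 2022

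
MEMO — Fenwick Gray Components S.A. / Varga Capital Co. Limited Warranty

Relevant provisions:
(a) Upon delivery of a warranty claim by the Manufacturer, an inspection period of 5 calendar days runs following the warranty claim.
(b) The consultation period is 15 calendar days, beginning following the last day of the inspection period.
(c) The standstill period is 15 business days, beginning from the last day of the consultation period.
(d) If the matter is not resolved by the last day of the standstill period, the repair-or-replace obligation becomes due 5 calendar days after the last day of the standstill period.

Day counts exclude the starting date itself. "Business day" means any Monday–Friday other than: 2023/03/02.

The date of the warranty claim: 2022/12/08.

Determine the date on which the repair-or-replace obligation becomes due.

2023/01/23

The last day of the inspection period: 5 calendar days after 2022/12/08 is 2022/12/13.
Adding 15 calendar days to 2022/12/13 gives 2022/12/28, which is the last day of the consultation period.
The last day of the standstill period: counting 15 business days from Wednesday, 2022/12/28 (Dec 29, Dec 30, Jan 2, Jan 3, …, Jan 16, Jan 17, Jan 18, skipping weekends) reaches Wednesday, 2023/01/18.
Adding 5 calendar days to 2023/01/18 gives 2023/01/23, which is the date on which the repair-or-replace obligation becomes due.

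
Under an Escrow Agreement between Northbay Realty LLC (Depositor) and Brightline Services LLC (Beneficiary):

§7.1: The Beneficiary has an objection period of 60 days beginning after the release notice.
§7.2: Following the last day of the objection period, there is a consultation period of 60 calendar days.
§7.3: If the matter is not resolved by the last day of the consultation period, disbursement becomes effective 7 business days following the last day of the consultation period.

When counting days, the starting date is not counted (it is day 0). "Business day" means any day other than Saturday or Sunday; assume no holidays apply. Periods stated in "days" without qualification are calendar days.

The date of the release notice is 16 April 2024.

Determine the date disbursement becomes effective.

23 August 2024

The last day of the objection period: 60 calendar days after 16 April 2024 is 15 June 2024.
The last day of the consultation period: 15 June 2024 + 60 days = 14 August 2024.
The date disbursement becomes effective: counting 7 business days from Wednesday, 14 August 2024 (Aug 15, Aug 16, Aug 19, Aug 20, Aug 21, Aug 22, Aug 23, skipping weekends) reaches Friday, 23 August 2024.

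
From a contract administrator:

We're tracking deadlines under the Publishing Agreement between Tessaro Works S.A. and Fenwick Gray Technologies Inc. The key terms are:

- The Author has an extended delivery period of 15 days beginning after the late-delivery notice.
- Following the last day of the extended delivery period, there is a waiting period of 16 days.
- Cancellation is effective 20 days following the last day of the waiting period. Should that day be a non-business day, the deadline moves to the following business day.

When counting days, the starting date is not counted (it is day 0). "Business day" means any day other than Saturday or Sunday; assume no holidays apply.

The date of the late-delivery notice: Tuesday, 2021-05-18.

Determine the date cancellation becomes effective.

The last day of the extended delivery period: 15 calendar days after 2021-05-18 is 2021-06-02.
Adding 16 calendar days to 2021-06-02 gives 2021-06-18, which is the last day of the waiting period.
Adding 20 calendar days to 2021-06-18 gives 2021-07-08, which is the date cancellation becomes effective. 2021-07-08 is a Thursday, so no roll-forward applies.

2021-07-08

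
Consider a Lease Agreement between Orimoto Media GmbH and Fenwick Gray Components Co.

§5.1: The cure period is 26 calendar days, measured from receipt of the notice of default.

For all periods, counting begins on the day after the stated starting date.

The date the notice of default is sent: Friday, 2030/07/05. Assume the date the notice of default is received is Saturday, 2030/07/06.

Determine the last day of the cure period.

Adding 26 calendar days to 2030/07/06 gives 2030/08/01, which is the last day of the cure period.

2030/08/01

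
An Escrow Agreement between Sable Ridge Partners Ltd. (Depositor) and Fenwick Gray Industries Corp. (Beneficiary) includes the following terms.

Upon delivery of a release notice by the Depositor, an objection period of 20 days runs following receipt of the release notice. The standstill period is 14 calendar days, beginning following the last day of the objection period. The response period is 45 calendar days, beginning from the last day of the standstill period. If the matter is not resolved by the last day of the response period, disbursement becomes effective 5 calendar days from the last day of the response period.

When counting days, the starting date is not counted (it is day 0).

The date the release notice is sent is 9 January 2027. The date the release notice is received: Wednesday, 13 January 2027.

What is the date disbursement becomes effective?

7 April 2027

Adding 20 calendar days to 13 January 2027 gives 2 February 2027, which is the last day of the objection period.
Adding 14 calendar days to 2 February 2027 gives 16 February 2027, which is the last day of the standstill period.
The last day of the response period: 45 calendar days after 16 February 2027 is 2 April 2027.
Adding 5 calendar days to 2 April 2027 gives 7 April 2027, which is the date disbursement becomes effective.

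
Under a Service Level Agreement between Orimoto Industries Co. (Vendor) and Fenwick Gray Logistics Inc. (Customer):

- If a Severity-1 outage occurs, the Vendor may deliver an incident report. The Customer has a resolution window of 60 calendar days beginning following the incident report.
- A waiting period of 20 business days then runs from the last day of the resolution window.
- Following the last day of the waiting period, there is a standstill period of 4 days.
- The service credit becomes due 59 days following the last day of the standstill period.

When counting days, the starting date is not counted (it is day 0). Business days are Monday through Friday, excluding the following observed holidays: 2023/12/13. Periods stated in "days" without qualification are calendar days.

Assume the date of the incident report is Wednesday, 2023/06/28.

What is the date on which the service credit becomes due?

2023/11/24

Adding 60 calendar days to 2023/06/28 gives 2023/08/27, which is the last day of the resolution window.
The last day of the waiting period: counting 20 business days from Sunday, 2023/08/27 (Aug 28, Aug 29, Aug 30, Aug 31, …, Sep 20, Sep 21, Sep 22, skipping weekends) reaches Friday, 2023/09/22.
The last day of the standstill period: 2023/09/22 + 4 days = 2023/09/26.
The date on which the service credit becomes due: 59 calendar days after 2023/09/26 is 2023/11/24.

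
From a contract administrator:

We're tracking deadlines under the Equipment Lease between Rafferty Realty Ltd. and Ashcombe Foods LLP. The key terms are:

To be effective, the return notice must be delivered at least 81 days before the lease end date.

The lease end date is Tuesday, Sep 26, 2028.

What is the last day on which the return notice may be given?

Sep 26, 2028 minus 81 days is Jul 7, 2028.

Jul 7, 2028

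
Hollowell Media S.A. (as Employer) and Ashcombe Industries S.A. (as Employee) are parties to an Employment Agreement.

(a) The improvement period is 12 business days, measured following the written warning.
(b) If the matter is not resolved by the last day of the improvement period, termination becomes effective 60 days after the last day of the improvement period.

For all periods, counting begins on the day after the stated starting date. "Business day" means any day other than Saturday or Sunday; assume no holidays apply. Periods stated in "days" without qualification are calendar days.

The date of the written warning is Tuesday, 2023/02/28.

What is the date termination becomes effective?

The last day of the improvement period: 12 business days after Tuesday, 2023/02/28, skipping weekends — Mar 1, Mar 2, Mar 3, Mar 6, …, Mar 14, Mar 15, Mar 16 — lands on Thursday, 2023/03/16.
The date termination becomes effective: 2023/03/16 + 60 days = 2023/05/15.

2023/05/15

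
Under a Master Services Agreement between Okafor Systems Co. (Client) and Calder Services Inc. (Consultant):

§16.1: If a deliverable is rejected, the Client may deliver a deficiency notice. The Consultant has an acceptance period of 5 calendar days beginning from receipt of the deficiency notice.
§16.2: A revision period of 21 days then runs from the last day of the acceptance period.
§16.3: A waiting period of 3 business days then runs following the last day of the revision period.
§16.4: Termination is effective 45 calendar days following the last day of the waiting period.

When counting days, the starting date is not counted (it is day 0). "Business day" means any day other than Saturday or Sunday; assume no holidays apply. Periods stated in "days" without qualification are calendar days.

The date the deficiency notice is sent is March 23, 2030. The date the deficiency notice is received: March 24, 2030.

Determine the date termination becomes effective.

June 8, 2030

The last day of the acceptance period: March 24, 2030 + 5 days = March 29, 2030.
The last day of the revision period: March 29, 2030 + 21 days = April 19, 2030.
The last day of the waiting period: counting 3 business days from Friday, April 19, 2030 (Apr 22, Apr 23, Apr 24, skipping weekends) reaches Wednesday, April 24, 2030.
Adding 45 calendar days to April 24, 2030 gives June 8, 2030, which is the date termination becomes effective.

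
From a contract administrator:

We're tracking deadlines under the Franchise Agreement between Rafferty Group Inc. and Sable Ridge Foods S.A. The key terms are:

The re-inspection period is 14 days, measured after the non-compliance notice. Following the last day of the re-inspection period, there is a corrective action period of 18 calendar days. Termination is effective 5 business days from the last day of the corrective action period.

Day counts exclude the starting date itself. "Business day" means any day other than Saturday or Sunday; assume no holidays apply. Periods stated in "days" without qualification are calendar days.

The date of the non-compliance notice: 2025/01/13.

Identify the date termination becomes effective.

Adding 14 calendar days to 2025/01/13 gives 2025/01/27, which is the last day of the re-inspection period.
Adding 18 calendar days to 2025/01/27 gives 2025/02/14, which is the last day of the corrective action period.
The date termination becomes effective: counting 5 business days from Friday, 2025/02/14 (Feb 17, Feb 18, Feb 19, Feb 20, Feb 21, skipping weekends) reaches Friday, 2025/02/21.

2025/02/21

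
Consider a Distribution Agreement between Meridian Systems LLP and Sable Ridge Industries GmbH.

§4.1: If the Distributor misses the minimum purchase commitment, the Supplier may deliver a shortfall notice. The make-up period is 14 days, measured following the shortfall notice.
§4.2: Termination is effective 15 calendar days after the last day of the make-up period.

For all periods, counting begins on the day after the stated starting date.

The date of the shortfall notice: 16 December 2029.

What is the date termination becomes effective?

14 January 2030

The last day of the make-up period: 16 December 2029 + 14 days = 30 December 2029.
Adding 15 calendar days to 30 December 2029 gives 14 January 2030, which is the date termination becomes effective.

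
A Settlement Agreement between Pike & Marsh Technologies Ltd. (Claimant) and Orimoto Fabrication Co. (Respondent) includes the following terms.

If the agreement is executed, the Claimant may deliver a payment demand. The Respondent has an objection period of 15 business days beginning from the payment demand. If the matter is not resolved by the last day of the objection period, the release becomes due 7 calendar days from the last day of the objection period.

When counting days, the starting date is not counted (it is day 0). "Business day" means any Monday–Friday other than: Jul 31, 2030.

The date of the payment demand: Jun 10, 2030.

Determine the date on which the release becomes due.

From Monday, Jun 10, 2030, 15 business days (Jun 11, Jun 12, Jun 13, Jun 14, …, Jun 27, Jun 28, Jul 1, skipping weekends) brings us to Monday, Jul 1, 2030, which is the last day of the objection period.
The date on which the release becomes due: 7 calendar days after Jul 1, 2030 is Jul 8, 2030.

Jul 8, 2030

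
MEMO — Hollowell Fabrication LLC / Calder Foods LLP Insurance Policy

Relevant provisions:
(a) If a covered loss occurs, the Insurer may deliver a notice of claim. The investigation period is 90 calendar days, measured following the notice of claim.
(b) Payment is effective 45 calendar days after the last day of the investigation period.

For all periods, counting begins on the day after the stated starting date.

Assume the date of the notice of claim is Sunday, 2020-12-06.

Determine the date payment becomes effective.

2021-04-20

The last day of the investigation period: 2020-12-06 + 90 days = 2021-03-06.
Adding 45 calendar days to 2021-03-06 gives 2021-04-20, which is the date payment becomes effective.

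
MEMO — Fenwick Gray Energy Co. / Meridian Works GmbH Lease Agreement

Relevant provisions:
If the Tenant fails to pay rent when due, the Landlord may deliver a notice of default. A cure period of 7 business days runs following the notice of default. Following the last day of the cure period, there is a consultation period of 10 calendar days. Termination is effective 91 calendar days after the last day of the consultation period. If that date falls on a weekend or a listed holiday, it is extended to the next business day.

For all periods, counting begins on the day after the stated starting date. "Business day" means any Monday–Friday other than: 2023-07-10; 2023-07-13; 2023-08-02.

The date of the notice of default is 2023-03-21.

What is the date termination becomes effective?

2023-07-11

The last day of the cure period: counting 7 business days from Tuesday, 2023-03-21 (Mar 22, Mar 23, Mar 24, Mar 27, Mar 28, Mar 29, Mar 30, skipping weekends) reaches Thursday, 2023-03-30.
Adding 10 calendar days to 2023-03-30 gives 2023-04-09, which is the last day of the consultation period.
Adding 91 calendar days to 2023-04-09 gives 2023-07-09, which is the date termination becomes effective. That falls on a Sunday, so it rolls to the next business day, Tuesday, 2023-07-11.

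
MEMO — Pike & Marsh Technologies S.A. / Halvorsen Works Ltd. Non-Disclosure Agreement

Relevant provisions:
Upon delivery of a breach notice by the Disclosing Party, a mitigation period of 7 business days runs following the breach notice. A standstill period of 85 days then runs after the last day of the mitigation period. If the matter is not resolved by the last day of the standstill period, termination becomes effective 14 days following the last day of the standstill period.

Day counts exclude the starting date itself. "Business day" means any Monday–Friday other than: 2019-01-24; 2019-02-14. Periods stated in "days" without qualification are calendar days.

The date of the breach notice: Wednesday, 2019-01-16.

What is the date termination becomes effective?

The last day of the mitigation period: counting 7 business days from Wednesday, 2019-01-16 (Jan 17, Jan 18, Jan 21, Jan 22, Jan 23, Jan 25, Jan 28, skipping weekends and the listed holiday on Jan 24) reaches Monday, 2019-01-28.
Adding 85 calendar days to 2019-01-28 gives 2019-04-23, which is the last day of the standstill period.
The date termination becomes effective: 2019-04-23 + 14 days = 2019-05-07.

2019-05-07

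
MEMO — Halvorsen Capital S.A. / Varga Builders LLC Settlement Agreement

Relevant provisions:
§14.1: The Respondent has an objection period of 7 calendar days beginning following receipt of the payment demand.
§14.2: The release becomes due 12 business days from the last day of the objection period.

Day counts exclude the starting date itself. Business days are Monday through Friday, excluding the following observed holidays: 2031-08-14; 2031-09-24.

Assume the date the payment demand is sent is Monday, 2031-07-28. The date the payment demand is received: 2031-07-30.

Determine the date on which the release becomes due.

2031-08-25

Adding 7 calendar days to 2031-07-30 gives 2031-08-06, which is the last day of the objection period.
The date on which the release becomes due: counting 12 business days from Wednesday, 2031-08-06 (Aug 7, Aug 8, Aug 11, Aug 12, …, Aug 21, Aug 22, Aug 25, skipping weekends and the listed holiday on Aug 14) reaches Monday, 2031-08-25.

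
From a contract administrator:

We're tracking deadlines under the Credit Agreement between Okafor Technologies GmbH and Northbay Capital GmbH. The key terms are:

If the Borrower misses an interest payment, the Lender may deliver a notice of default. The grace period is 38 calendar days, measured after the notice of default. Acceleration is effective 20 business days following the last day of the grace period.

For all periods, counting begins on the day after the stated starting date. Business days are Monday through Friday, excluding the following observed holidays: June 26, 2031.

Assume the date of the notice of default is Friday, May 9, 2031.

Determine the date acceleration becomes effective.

The last day of the grace period: 38 calendar days after May 9, 2031 is June 16, 2031.
The date acceleration becomes effective: counting 20 business days from Monday, June 16, 2031 (Jun 17, Jun 18, Jun 19, Jun 20, …, Jul 11, Jul 14, Jul 15, skipping weekends and the listed holiday on Jun 26) reaches Tuesday, July 15, 2031.

July 15, 2031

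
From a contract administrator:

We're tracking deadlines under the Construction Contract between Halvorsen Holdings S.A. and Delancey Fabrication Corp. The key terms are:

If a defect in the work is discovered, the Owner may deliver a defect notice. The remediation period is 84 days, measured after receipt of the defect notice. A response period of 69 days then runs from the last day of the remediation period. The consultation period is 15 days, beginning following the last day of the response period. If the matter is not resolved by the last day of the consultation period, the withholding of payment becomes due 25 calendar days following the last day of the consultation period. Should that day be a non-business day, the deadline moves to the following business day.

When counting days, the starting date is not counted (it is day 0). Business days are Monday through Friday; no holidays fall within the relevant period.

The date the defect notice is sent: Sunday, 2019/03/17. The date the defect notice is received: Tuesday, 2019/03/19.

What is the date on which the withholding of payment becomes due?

The last day of the remediation period: 84 calendar days after 2019/03/19 is 2019/06/11.
Adding 69 calendar days to 2019/06/11 gives 2019/08/19, which is the last day of the response period.
The last day of the consultation period: 2019/08/19 + 15 days = 2019/09/03.
The date on which the withholding of payment becomes due: 25 calendar days after 2019/09/03 is 2019/09/28. That falls on a Saturday, so it rolls to the next business day, Monday, 2019/09/30.

2019/09/30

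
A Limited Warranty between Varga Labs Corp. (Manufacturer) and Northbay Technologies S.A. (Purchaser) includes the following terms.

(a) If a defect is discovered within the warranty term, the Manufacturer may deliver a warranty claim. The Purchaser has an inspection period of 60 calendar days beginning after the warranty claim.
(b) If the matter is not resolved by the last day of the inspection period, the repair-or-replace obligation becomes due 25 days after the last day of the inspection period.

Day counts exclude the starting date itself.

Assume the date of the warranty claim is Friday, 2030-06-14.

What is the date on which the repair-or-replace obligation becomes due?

2030-09-07

The last day of the inspection period: 2030-06-14 + 60 days = 2030-08-13.
The date on which the repair-or-replace obligation becomes due: 2030-08-13 + 25 days = 2030-09-07.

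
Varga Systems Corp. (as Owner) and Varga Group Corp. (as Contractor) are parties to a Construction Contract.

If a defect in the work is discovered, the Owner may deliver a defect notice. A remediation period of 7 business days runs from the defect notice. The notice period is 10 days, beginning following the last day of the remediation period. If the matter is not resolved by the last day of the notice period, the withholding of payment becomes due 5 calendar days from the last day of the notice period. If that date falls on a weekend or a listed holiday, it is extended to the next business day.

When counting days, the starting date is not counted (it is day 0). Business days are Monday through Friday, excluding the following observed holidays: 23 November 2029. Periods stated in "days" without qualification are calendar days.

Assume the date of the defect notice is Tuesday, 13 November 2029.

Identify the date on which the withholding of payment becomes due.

7 December 2029

The last day of the remediation period: 7 business days after Tuesday, 13 November 2029, skipping weekends — Nov 14, Nov 15, Nov 16, Nov 19, Nov 20, Nov 21, Nov 22 — lands on Thursday, 22 November 2029.
The last day of the notice period: 22 November 2029 + 10 days = 2 December 2029.
Adding 5 calendar days to 2 December 2029 gives 7 December 2029, which is the date on which the withholding of payment becomes due. 7 December 2029 is a Friday and is not a listed holiday, so no roll-forward applies.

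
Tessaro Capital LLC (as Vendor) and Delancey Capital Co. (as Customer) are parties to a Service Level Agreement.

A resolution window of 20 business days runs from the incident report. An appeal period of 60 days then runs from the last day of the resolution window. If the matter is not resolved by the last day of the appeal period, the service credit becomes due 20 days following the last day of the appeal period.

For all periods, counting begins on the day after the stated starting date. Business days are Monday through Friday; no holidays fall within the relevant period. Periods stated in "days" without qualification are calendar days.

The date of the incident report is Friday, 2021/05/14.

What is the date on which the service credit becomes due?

2021/08/30

The last day of the resolution window: counting 20 business days from Friday, 2021/05/14 (May 17, May 18, May 19, May 20, …, Jun 9, Jun 10, Jun 11, skipping weekends) reaches Friday, 2021/06/11.
Adding 60 calendar days to 2021/06/11 gives 2021/08/10, which is the last day of the appeal period.
The date on which the service credit becomes due: 20 calendar days after 2021/08/10 is 2021/08/30.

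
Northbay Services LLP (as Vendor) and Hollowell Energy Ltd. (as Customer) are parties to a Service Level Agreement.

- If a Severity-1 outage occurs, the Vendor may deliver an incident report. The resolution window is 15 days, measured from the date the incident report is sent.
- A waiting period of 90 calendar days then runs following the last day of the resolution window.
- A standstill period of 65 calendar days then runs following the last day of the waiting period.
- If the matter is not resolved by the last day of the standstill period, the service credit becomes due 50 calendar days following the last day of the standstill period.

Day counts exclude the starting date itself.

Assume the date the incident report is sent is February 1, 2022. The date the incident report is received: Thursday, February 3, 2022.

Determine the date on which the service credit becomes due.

The last day of the resolution window: 15 calendar days after February 1, 2022 is February 16, 2022.
The last day of the waiting period: 90 calendar days after February 16, 2022 is May 17, 2022.
Adding 65 calendar days to May 17, 2022 gives July 21, 2022, which is the last day of the standstill period.
The date on which the service credit becomes due: 50 calendar days after July 21, 2022 is September 9, 2022.

September 9, 2022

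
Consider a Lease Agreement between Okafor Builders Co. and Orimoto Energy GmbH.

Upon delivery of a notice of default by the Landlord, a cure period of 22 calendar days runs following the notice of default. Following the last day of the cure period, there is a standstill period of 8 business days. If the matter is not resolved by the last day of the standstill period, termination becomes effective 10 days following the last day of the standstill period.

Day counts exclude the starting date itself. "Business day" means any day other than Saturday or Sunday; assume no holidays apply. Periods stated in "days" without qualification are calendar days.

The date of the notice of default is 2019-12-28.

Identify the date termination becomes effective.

2020-02-08

The last day of the cure period: 22 calendar days after 2019-12-28 is 2020-01-19.
The last day of the standstill period: 8 business days after Sunday, 2020-01-19, skipping weekends — Jan 20, Jan 21, Jan 22, Jan 23, Jan 24, Jan 27, Jan 28, Jan 29 — lands on Wednesday, 2020-01-29.
The date termination becomes effective: 10 calendar days after 2020-01-29 is 2020-02-08.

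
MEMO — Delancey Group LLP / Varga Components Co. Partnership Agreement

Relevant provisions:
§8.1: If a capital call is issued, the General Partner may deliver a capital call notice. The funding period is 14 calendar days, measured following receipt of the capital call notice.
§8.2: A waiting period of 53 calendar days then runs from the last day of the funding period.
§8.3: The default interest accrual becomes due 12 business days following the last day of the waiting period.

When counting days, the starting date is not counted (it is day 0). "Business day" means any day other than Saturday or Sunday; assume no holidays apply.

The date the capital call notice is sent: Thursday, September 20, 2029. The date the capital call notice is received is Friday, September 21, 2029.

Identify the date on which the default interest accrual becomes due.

December 13, 2029

The last day of the funding period: 14 calendar days after September 21, 2029 is October 5, 2029.
The last day of the waiting period: 53 calendar days after October 5, 2029 is November 27, 2029.
The date on which the default interest accrual becomes due: 12 business days after Tuesday, November 27, 2029, skipping weekends — Nov 28, Nov 29, Nov 30, Dec 3, …, Dec 11, Dec 12, Dec 13 — lands on Thursday, December 13, 2029.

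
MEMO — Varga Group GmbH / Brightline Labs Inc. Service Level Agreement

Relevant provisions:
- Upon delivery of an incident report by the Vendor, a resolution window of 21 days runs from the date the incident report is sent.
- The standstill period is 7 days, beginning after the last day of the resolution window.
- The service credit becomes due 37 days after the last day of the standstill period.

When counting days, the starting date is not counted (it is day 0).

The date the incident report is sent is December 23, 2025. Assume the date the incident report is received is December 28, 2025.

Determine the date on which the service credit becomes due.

The last day of the resolution window: 21 calendar days after December 23, 2025 is January 13, 2026.
The last day of the standstill period: 7 calendar days after January 13, 2026 is January 20, 2026.
Adding 37 calendar days to January 20, 2026 gives February 26, 2026, which is the date on which the service credit becomes due.

February 26, 2026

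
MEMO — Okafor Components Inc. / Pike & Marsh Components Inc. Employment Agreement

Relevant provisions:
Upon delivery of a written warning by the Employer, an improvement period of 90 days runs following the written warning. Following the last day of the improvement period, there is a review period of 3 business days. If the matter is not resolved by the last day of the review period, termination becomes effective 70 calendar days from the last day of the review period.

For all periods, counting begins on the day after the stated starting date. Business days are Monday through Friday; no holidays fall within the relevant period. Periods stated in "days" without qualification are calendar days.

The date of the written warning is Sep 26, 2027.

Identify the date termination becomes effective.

Mar 8, 2028

The last day of the improvement period: Sep 26, 2027 + 90 days = Dec 25, 2027.
The last day of the review period: 3 business days after Saturday, Dec 25, 2027, skipping weekends — Dec 27, Dec 28, Dec 29 — lands on Wednesday, Dec 29, 2027.
The date termination becomes effective: Dec 29, 2027 + 70 days = Mar 8, 2028.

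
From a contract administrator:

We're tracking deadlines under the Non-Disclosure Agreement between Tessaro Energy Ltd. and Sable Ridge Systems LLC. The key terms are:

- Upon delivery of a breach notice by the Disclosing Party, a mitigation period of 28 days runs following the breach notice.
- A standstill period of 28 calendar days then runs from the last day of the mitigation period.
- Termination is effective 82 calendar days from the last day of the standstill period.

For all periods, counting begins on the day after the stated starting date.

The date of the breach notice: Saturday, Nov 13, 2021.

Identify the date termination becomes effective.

The last day of the mitigation period: Nov 13, 2021 + 28 days = Dec 11, 2021.
The last day of the standstill period: 28 calendar days after Dec 11, 2021 is Jan 8, 2022.
The date termination becomes effective: Jan 8, 2022 + 82 days = Mar 31, 2022.

Mar 31, 2022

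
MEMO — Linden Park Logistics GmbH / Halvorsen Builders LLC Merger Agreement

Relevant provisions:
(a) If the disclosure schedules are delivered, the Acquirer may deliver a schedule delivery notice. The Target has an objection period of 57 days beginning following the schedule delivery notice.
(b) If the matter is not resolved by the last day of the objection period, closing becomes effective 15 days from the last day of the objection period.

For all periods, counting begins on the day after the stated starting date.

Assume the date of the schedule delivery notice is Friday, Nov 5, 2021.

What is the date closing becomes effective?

Jan 16, 2022

The last day of the objection period: 57 calendar days after Nov 5, 2021 is Jan 1, 2022.
Adding 15 calendar days to Jan 1, 2022 gives Jan 16, 2022, which is the date closing becomes effective.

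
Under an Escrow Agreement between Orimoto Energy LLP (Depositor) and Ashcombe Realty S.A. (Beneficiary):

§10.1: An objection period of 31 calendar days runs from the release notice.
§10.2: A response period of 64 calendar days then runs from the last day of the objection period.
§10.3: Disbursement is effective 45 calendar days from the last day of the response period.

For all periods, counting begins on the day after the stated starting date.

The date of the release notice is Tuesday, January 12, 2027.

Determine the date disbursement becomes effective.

The last day of the objection period: January 12, 2027 + 31 days = February 12, 2027.
Adding 64 calendar days to February 12, 2027 gives April 17, 2027, which is the last day of the response period.
Adding 45 calendar days to April 17, 2027 gives June 1, 2027, which is the date disbursement becomes effective.

June 1, 2027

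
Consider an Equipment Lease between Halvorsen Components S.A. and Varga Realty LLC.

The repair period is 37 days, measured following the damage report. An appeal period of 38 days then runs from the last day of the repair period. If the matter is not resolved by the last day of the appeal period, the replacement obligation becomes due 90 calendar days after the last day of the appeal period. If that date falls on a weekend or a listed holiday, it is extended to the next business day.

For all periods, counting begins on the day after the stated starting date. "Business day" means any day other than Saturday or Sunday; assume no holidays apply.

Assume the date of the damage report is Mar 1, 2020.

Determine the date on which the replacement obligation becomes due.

The last day of the repair period: 37 calendar days after Mar 1, 2020 is Apr 7, 2020.
The last day of the appeal period: 38 calendar days after Apr 7, 2020 is May 15, 2020.
The date on which the replacement obligation becomes due: May 15, 2020 + 90 days = Aug 13, 2020. Aug 13, 2020 is a Thursday, so no roll-forward applies.

Aug 13, 2020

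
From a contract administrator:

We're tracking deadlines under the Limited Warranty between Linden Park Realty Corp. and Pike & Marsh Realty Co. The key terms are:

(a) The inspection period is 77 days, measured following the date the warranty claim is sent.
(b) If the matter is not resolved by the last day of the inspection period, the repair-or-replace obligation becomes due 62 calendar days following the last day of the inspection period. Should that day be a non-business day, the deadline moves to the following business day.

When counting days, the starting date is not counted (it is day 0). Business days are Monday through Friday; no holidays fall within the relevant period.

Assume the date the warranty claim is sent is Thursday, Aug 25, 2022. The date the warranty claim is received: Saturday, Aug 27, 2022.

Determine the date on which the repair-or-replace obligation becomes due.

Jan 11, 2023

Adding 77 calendar days to Aug 25, 2022 gives Nov 10, 2022, which is the last day of the inspection period.
The date on which the repair-or-replace obligation becomes due: 62 calendar days after Nov 10, 2022 is Jan 11, 2023. Jan 11, 2023 is a Wednesday, so no roll-forward applies.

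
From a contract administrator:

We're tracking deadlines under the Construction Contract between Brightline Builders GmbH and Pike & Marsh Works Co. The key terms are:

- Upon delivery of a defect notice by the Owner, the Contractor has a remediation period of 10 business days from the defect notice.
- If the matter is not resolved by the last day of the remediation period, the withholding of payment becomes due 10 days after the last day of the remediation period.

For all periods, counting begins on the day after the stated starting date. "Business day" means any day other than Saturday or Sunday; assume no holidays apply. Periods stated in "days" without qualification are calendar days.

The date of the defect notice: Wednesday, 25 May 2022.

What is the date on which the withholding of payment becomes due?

18 June 2022

From Wednesday, 25 May 2022, 10 business days (May 26, May 27, May 30, May 31, Jun 1, Jun 2, Jun 3, Jun 6, Jun 7, Jun 8, skipping weekends) brings us to Wednesday, 8 June 2022, which is the last day of the remediation period.
Adding 10 calendar days to 8 June 2022 gives 18 June 2022, which is the date on which the withholding of payment becomes due.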